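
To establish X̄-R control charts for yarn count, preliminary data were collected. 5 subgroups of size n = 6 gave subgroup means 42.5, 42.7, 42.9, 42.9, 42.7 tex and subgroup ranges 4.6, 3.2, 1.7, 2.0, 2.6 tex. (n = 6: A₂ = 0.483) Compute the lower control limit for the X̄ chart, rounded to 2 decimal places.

X̄̄ = (42.5 + 42.7 + 42.9 + 42.9 + 42.7) / 5 = 213.7000 / 5 = 42.7400
R̄ = (4.6 + 3.2 + 1.7 + 2.0 + 2.6) / 5 = 14.1000 / 5 = 2.8200
LCL = X̄̄ − A₂·R̄ = 42.7400 − 0.483 × 2.8200 = 41.3779

41.38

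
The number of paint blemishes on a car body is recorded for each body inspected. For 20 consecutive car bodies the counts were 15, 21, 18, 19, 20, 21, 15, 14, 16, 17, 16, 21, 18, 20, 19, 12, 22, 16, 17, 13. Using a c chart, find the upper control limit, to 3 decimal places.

c̄ = (15 + 21 + 18 + 19 + 20 + 21 + 15 + 14 + 16 + 17 + 16 + 21 + 18 + 20 + 19 + 12 + 22 + 16 + 17 + 13) / 20 = 350 / 20 = 17.5000
UCL = c̄ + 3√c̄ = 17.5000 + 3 × √17.5000 = 17.5000 + 3 × 4.1833 = 30.0499

30.050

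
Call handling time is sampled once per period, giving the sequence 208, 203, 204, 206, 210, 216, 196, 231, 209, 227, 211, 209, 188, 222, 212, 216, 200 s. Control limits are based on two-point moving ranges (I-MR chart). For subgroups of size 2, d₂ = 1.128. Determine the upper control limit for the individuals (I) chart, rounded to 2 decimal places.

X̄ = (208 + 203 + 204 + 206 + 210 + 216 + 196 + 231 + 209 + 227 + 211 + 209 + 188 + 222 + 212 + 216 + 200) / 17 = 209.8824
Moving ranges: 5, 1, 2, 4, 6, 20, 35, 22, 18, 16, 2, 21, 34, 10, 4, 16; M̄R̄ = 216.0000 / 16 = 13.5000
UCL = X̄ + 3·M̄R̄/d₂ = 209.8824 + 3 × 13.5000 / 1.128 = 245.7866

245.79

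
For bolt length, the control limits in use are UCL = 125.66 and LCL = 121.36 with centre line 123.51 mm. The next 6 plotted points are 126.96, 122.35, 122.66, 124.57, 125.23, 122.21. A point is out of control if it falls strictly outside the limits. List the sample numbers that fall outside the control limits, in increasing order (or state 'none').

Compare each point to [121.36, 125.66]: sample 1 = 126.96 > UCL.

1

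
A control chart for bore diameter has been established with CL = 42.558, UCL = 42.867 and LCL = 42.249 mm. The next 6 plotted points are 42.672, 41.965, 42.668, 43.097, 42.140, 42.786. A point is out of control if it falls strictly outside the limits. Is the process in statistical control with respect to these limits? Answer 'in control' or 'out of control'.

out of control

Compare each point to [42.249, 42.867]: sample 2 = 41.965 < LCL; sample 4 = 43.097 > UCL; sample 5 = 42.140 < LCL.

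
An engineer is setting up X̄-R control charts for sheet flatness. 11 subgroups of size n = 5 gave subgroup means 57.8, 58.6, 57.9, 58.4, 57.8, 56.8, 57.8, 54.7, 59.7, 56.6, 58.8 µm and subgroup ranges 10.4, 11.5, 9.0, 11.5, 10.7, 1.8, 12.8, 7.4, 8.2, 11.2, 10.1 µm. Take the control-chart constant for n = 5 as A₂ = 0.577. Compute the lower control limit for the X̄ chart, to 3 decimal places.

52.231

X̄̄ = (57.8 + 58.6 + 57.9 + 58.4 + 57.8 + 56.8 + 57.8 + 54.7 + 59.7 + 56.6 + 58.8) / 11 = 634.9000 / 11 = 57.7182
R̄ = (10.4 + 11.5 + 9.0 + 11.5 + 10.7 + 1.8 + 12.8 + 7.4 + 8.2 + 11.2 + 10.1) / 11 = 104.6000 / 11 = 9.5091
LCL = X̄̄ − A₂·R̄ = 57.7182 − 0.577 × 9.5091 = 52.2314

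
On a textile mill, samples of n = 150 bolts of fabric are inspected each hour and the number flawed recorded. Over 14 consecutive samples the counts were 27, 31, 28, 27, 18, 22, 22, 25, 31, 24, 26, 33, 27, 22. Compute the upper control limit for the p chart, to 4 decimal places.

p̄ = Σdᵢ / (k·n) = 363 / (14 × 150) = 0.17286
UCL = p̄ + 3·√(p̄(1−p̄)/n) = 0.17286 + 3 × √(0.17286×0.82714/150) = 0.17286 + 3 × 0.03087 = 0.26548

0.2655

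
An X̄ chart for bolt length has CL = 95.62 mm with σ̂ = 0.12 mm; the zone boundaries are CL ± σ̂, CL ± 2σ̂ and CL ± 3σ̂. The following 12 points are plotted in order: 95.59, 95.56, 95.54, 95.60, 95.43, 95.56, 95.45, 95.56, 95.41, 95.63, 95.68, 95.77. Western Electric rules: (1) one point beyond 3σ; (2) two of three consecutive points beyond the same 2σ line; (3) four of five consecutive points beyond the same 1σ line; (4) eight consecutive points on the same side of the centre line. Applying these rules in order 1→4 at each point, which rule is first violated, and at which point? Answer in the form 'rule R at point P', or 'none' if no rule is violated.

rule 4 at point 8

Zone of each point (C = within 1σ̂, B = 1σ̂–2σ̂, A = 2σ̂–3σ̂, * = beyond 3σ̂; sign = side of CL): 1:-C, 2:-C, 3:-C, 4:-C, 5:-B, 6:-C, 7:-B, 8:-C, 9:-B, 10:+C, 11:+C, 12:+B
Rule 4 (eight consecutive points on the same side of the centre line) is satisfied at point 8.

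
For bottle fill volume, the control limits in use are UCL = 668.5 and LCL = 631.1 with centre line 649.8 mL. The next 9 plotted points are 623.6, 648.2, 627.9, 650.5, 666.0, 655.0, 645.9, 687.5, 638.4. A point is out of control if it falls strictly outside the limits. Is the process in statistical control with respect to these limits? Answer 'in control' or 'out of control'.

out of control

Compare each point to [631.1, 668.5]: sample 1 = 623.6 < LCL; sample 3 = 627.9 < LCL; sample 8 = 687.5 > UCL.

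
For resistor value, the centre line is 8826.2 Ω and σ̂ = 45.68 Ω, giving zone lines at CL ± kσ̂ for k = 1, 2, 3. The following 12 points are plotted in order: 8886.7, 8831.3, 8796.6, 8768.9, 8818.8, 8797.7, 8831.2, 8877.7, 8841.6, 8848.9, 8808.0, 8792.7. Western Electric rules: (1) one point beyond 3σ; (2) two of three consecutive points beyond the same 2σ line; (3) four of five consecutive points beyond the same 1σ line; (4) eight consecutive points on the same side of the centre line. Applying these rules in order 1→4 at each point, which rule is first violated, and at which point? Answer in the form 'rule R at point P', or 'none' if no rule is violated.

none

Zone of each point (C = within 1σ̂, B = 1σ̂–2σ̂, A = 2σ̂–3σ̂, * = beyond 3σ̂; sign = side of CL): 1:+B, 2:+C, 3:-C, 4:-B, 5:-C, 6:-C, 7:+C, 8:+B, 9:+C, 10:+C, 11:-C, 12:-C
No rule fires across all 12 points.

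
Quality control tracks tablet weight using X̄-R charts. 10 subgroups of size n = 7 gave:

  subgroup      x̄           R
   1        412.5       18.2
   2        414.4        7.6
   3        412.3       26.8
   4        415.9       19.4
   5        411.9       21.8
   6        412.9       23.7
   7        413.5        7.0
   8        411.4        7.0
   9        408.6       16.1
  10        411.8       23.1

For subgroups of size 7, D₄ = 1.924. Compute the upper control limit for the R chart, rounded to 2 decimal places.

32.84

R̄ = (18.2 + 7.6 + 26.8 + 19.4 + 21.8 + 23.7 + 7.0 + 7.0 + 16.1 + 23.1) / 10 = 170.7000 / 10 = 17.0700
UCL_R = D₄·R̄ = 1.924 × 17.0700 = 32.8427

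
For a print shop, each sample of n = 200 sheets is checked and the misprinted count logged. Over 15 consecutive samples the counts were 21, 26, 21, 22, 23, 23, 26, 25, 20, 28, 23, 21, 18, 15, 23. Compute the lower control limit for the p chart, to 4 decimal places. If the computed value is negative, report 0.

p̄ = Σdᵢ / (k·n) = 335 / (15 × 200) = 0.11167
LCL = p̄ − 3·√(p̄(1−p̄)/n) = 0.11167 − 3 × 0.02227 = 0.04485

0.0449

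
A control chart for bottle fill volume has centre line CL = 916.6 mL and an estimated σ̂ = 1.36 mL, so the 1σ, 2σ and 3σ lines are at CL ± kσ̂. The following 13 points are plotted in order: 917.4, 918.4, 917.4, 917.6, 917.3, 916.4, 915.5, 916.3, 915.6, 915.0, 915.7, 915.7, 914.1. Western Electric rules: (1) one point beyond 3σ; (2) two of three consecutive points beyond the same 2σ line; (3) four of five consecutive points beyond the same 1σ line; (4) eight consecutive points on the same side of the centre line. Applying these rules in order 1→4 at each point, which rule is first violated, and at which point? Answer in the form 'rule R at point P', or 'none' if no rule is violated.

rule 4 at point 13

Zone of each point (C = within 1σ̂, B = 1σ̂–2σ̂, A = 2σ̂–3σ̂, * = beyond 3σ̂; sign = side of CL): 1:+C, 2:+B, 3:+C, 4:+C, 5:+C, 6:-C, 7:-C, 8:-C, 9:-C, 10:-B, 11:-C, 12:-C, 13:-B
Rule 4 (eight consecutive points on the same side of the centre line) is satisfied at point 13.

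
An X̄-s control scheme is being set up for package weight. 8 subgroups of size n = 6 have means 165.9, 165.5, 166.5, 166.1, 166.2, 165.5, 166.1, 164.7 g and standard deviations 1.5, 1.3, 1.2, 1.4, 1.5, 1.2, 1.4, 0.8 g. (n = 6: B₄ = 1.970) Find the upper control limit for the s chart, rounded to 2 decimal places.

2.54

s̄ = (1.5 + 1.3 + 1.2 + 1.4 + 1.5 + 1.2 + 1.4 + 0.8) / 8 = 1.2875
UCL_s = B₄·s̄ = 1.970 × 1.2875 = 2.5364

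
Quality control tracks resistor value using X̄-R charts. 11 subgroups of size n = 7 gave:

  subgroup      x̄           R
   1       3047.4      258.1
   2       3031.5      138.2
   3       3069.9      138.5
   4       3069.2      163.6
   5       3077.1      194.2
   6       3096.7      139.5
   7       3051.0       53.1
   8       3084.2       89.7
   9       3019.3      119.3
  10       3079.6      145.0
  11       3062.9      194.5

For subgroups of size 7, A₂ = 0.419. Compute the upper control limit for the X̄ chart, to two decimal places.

3124.85

X̄̄ = (3047.4 + 3031.5 + 3069.9 + 3069.2 + 3077.1 + 3096.7 + 3051.0 + 3084.2 + 3019.3 + 3079.6 + 3062.9) / 11 = 33688.8000 / 11 = 3062.6182
R̄ = (258.1 + 138.2 + 138.5 + 163.6 + 194.2 + 139.5 + 53.1 + 89.7 + 119.3 + 145.0 + 194.5) / 11 = 1633.7000 / 11 = 148.5182
UCL = X̄̄ + A₂·R̄ = 3062.6182 + 0.419 × 148.5182 = 3124.8473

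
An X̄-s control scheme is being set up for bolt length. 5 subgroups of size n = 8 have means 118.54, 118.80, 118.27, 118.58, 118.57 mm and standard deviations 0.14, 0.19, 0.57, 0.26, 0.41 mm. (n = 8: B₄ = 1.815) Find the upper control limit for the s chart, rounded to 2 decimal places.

0.57

s̄ = (0.14 + 0.19 + 0.57 + 0.26 + 0.41) / 5 = 0.3140
UCL_s = B₄·s̄ = 1.815 × 0.3140 = 0.5699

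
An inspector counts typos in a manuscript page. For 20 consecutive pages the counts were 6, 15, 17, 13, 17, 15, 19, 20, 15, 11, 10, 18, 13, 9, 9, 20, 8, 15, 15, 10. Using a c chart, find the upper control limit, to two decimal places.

24.87

c̄ = (6 + 15 + 17 + 13 + 17 + 15 + 19 + 20 + 15 + 11 + 10 + 18 + 13 + 9 + 9 + 20 + 8 + 15 + 15 + 10) / 20 = 275 / 20 = 13.7500
UCL = c̄ + 3√c̄ = 13.7500 + 3 × √13.7500 = 13.7500 + 3 × 3.7081 = 24.8743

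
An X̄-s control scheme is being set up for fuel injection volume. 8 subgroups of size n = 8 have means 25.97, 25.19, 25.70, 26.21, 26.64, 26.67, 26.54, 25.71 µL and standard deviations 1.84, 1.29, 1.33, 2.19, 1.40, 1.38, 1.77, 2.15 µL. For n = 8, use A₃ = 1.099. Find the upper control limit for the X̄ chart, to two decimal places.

X̄̄ = (25.97 + 25.19 + 25.70 + 26.21 + 26.64 + 26.67 + 26.54 + 25.71) / 8 = 26.0787
s̄ = (1.84 + 1.29 + 1.33 + 2.19 + 1.40 + 1.38 + 1.77 + 2.15) / 8 = 1.6687
UCL = X̄̄ + A₃·s̄ = 26.0787 + 1.099 × 1.6687 = 27.9127

27.91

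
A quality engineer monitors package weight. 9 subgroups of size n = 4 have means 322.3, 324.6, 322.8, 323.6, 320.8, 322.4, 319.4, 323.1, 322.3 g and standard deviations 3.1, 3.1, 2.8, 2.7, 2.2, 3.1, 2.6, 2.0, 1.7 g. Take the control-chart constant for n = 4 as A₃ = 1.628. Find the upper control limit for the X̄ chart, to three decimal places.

326.581

X̄̄ = (322.3 + 324.6 + 322.8 + 323.6 + 320.8 + 322.4 + 319.4 + 323.1 + 322.3) / 9 = 322.3667
s̄ = (3.1 + 3.1 + 2.8 + 2.7 + 2.2 + 3.1 + 2.6 + 2.0 + 1.7) / 9 = 2.5889
UCL = X̄̄ + A₃·s̄ = 322.3667 + 1.628 × 2.5889 = 326.5814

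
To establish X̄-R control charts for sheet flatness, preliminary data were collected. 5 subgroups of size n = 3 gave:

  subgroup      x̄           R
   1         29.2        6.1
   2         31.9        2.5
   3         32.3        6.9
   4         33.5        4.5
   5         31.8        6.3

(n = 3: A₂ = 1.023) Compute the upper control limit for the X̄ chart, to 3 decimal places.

X̄̄ = (29.2 + 31.9 + 32.3 + 33.5 + 31.8) / 5 = 158.7000 / 5 = 31.7400
R̄ = (6.1 + 2.5 + 6.9 + 4.5 + 6.3) / 5 = 26.3000 / 5 = 5.2600
UCL = X̄̄ + A₂·R̄ = 31.7400 + 1.023 × 5.2600 = 37.1210

37.121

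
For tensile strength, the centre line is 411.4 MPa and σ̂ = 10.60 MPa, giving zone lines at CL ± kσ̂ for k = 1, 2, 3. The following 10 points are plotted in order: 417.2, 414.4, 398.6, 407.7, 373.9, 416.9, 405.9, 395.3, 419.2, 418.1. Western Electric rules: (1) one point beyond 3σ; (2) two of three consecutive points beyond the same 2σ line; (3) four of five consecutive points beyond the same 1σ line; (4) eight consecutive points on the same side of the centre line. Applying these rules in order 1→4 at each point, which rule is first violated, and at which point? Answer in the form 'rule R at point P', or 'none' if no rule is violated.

rule 1 at point 5

Zone of each point (C = within 1σ̂, B = 1σ̂–2σ̂, A = 2σ̂–3σ̂, * = beyond 3σ̂; sign = side of CL): 1:+C, 2:+C, 3:-B, 4:-C, 5:-*, 6:+C, 7:-C, 8:-B, 9:+C, 10:+C
Rule 1 (one point beyond the 3σ limits) is satisfied at point 5.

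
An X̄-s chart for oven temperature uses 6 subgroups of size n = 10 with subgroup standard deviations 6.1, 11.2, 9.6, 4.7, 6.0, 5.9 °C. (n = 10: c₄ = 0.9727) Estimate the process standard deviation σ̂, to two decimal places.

7.45

s̄ = (6.1 + 11.2 + 9.6 + 4.7 + 6.0 + 5.9) / 6 = 7.2500
σ̂ = s̄ / c₄ = 7.2500 / 0.9727 = 7.4535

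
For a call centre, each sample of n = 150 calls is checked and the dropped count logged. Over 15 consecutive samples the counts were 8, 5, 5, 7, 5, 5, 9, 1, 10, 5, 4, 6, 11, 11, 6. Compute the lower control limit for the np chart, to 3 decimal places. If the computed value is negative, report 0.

p̄ = Σdᵢ / (k·n) = 98 / (15 × 150) = 0.04356
LCL = np̄ − 3·√(np̄(1−p̄)) = 6.5333 − 3 × 2.4998 = -0.9659 → 0 (negative, so LCL = 0)

0.000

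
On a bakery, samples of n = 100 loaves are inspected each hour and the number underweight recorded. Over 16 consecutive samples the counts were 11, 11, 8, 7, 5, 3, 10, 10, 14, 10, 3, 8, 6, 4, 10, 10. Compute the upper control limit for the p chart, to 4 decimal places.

0.1632

p̄ = Σdᵢ / (k·n) = 130 / (16 × 100) = 0.08125
UCL = p̄ + 3·√(p̄(1−p̄)/n) = 0.08125 + 3 × √(0.08125×0.91875/100) = 0.08125 + 3 × 0.02732 = 0.16322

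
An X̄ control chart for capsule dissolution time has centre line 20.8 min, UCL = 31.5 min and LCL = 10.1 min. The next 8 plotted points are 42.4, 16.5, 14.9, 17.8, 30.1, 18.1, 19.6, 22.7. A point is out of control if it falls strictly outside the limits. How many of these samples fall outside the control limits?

1

Compare each point to [10.1, 31.5]: sample 1 = 42.4 > UCL.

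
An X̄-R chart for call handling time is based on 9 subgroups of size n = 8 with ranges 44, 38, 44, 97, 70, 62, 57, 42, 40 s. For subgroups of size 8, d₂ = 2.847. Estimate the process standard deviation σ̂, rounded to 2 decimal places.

R̄ = (44 + 38 + 44 + 97 + 70 + 62 + 57 + 42 + 40) / 9 = 54.8889
σ̂ = R̄ / d₂ = 54.8889 / 2.847 = 19.2796

19.28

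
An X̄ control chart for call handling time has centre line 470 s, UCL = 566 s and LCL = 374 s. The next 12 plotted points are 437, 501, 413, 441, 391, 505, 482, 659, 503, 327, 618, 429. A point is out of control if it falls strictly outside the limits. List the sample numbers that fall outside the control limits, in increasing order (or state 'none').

8, 10, 11

Compare each point to [374, 566]: sample 8 = 659 > UCL; sample 10 = 327 < LCL; sample 11 = 618 > UCL.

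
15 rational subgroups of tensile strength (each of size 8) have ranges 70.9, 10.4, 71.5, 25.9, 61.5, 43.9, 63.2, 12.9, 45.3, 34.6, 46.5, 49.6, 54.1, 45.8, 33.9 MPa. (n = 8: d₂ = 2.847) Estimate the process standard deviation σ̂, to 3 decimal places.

R̄ = (70.9 + 10.4 + 71.5 + 25.9 + 61.5 + 43.9 + 63.2 + 12.9 + 45.3 + 34.6 + 46.5 + 49.6 + 54.1 + 45.8 + 33.9) / 15 = 44.6667
σ̂ = R̄ / d₂ = 44.6667 / 2.847 = 15.6890

15.689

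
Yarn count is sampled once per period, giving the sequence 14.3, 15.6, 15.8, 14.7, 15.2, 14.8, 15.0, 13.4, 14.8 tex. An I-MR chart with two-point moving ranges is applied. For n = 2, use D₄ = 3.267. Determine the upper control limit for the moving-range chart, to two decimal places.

2.74

Moving ranges: 1.3, 0.2, 1.1, 0.5, 0.4, 0.2, 1.6, 1.4; M̄R̄ = 6.7000 / 8 = 0.8375
UCL_MR = D₄·M̄R̄ = 3.267 × 0.8375 = 2.7361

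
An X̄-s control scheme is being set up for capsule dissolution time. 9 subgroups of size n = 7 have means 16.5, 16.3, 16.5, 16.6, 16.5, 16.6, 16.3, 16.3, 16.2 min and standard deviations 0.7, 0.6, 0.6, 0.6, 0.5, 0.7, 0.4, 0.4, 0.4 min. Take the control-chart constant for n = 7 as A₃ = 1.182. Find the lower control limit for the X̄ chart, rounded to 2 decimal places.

X̄̄ = (16.5 + 16.3 + 16.5 + 16.6 + 16.5 + 16.6 + 16.3 + 16.3 + 16.2) / 9 = 16.4222
s̄ = (0.7 + 0.6 + 0.6 + 0.6 + 0.5 + 0.7 + 0.4 + 0.4 + 0.4) / 9 = 0.5444
LCL = X̄̄ − A₃·s̄ = 16.4222 − 1.182 × 0.5444 = 15.7787

15.78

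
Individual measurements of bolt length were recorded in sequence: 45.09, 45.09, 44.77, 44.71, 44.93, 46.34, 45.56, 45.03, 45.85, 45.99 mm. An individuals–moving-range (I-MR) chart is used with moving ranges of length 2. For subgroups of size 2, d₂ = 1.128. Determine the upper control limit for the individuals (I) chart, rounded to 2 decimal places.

46.60

X̄ = (45.09 + 45.09 + 44.77 + 44.71 + 44.93 + 46.34 + 45.56 + 45.03 + 45.85 + 45.99) / 10 = 45.3360
Moving ranges: 0.00, 0.32, 0.06, 0.22, 1.41, 0.78, 0.53, 0.82, 0.14; M̄R̄ = 4.2800 / 9 = 0.4756
UCL = X̄ + 3·M̄R̄/d₂ = 45.3360 + 3 × 0.4756 / 1.128 = 46.6008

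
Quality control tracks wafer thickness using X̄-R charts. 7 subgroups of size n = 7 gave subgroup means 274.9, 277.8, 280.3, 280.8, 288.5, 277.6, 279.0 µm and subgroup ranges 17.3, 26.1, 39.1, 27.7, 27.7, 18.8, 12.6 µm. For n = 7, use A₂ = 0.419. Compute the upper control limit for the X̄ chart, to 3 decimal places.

289.977

X̄̄ = (274.9 + 277.8 + 280.3 + 280.8 + 288.5 + 277.6 + 279.0) / 7 = 1958.9000 / 7 = 279.8429
R̄ = (17.3 + 26.1 + 39.1 + 27.7 + 27.7 + 18.8 + 12.6) / 7 = 169.3000 / 7 = 24.1857
UCL = X̄̄ + A₂·R̄ = 279.8429 + 0.419 × 24.1857 = 289.9767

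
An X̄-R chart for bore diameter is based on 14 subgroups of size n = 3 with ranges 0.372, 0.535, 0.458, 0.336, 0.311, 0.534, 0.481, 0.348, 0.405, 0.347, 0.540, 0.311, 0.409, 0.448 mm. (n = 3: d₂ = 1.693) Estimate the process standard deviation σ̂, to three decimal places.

0.246

R̄ = (0.372 + 0.535 + 0.458 + 0.336 + 0.311 + 0.534 + 0.481 + 0.348 + 0.405 + 0.347 + 0.540 + 0.311 + 0.409 + 0.448) / 14 = 0.4168
σ̂ = R̄ / d₂ = 0.4168 / 1.693 = 0.2462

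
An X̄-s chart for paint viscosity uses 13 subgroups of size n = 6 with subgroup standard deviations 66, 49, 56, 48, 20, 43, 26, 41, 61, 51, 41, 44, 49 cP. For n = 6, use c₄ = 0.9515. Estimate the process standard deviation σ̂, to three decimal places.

48.102

s̄ = (66 + 49 + 56 + 48 + 20 + 43 + 26 + 41 + 61 + 51 + 41 + 44 + 49) / 13 = 45.7692
σ̂ = s̄ / c₄ = 45.7692 / 0.9515 = 48.1022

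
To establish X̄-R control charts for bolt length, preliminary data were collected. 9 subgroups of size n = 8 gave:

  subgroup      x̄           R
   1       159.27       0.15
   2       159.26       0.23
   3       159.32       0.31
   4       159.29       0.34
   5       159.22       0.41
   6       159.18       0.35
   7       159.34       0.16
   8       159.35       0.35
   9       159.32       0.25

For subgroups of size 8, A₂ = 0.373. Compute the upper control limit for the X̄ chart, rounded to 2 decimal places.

159.39

X̄̄ = (159.27 + 159.26 + 159.32 + 159.29 + 159.22 + 159.18 + 159.34 + 159.35 + 159.32) / 9 = 1433.5500 / 9 = 159.2833
R̄ = (0.15 + 0.23 + 0.31 + 0.34 + 0.41 + 0.35 + 0.16 + 0.35 + 0.25) / 9 = 2.5500 / 9 = 0.2833
UCL = X̄̄ + A₂·R̄ = 159.2833 + 0.373 × 0.2833 = 159.3890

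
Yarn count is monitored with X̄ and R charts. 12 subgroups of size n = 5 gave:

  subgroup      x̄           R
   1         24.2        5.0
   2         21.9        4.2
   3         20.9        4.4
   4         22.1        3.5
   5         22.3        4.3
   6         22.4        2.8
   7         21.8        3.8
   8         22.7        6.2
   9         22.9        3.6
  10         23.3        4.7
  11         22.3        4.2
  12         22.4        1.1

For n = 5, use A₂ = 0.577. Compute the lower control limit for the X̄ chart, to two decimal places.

X̄̄ = (24.2 + 21.9 + 20.9 + 22.1 + 22.3 + 22.4 + 21.8 + 22.7 + 22.9 + 23.3 + 22.3 + 22.4) / 12 = 269.2000 / 12 = 22.4333
R̄ = (5.0 + 4.2 + 4.4 + 3.5 + 4.3 + 2.8 + 3.8 + 6.2 + 3.6 + 4.7 + 4.2 + 1.1) / 12 = 47.8000 / 12 = 3.9833
LCL = X̄̄ − A₂·R̄ = 22.4333 − 0.577 × 3.9833 = 20.1349

20.13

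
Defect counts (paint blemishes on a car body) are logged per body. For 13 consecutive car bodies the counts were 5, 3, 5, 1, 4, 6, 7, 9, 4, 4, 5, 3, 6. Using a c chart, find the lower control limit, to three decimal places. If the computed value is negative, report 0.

c̄ = (5 + 3 + 5 + 1 + 4 + 6 + 7 + 9 + 4 + 4 + 5 + 3 + 6) / 13 = 62 / 13 = 4.7692
LCL = c̄ − 3√c̄ = 4.7692 − 3 × 2.1839 = -1.7823 → 0 (cannot be negative)

0.000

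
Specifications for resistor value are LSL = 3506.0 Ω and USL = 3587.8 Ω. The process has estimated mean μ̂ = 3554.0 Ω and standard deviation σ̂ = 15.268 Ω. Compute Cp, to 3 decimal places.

Cp = (USL − LSL) / (6σ̂) = (3587.8 − 3506.0) / (6 × 15.268) = 81.8000 / 91.6080 = 0.8929

0.893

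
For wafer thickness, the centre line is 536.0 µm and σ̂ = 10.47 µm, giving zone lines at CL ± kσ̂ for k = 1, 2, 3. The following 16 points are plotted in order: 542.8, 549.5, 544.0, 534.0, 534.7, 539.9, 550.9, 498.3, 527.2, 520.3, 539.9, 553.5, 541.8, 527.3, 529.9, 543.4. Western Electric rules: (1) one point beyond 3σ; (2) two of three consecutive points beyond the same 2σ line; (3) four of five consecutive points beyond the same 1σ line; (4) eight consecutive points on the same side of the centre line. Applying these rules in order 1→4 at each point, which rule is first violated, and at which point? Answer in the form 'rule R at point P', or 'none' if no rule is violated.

Zone of each point (C = within 1σ̂, B = 1σ̂–2σ̂, A = 2σ̂–3σ̂, * = beyond 3σ̂; sign = side of CL): 1:+C, 2:+B, 3:+C, 4:-C, 5:-C, 6:+C, 7:+B, 8:-*, 9:-C, 10:-B, 11:+C, 12:+B, 13:+C, 14:-C, 15:-C, 16:+C
Rule 1 (one point beyond the 3σ limits) is satisfied at point 8.

rule 1 at point 8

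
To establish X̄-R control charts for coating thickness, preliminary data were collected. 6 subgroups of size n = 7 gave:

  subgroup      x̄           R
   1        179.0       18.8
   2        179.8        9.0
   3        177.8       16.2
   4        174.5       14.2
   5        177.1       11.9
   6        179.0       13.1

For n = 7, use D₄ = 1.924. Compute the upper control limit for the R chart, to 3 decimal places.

26.679

R̄ = (18.8 + 9.0 + 16.2 + 14.2 + 11.9 + 13.1) / 6 = 83.2000 / 6 = 13.8667
UCL_R = D₄·R̄ = 1.924 × 13.8667 = 26.6795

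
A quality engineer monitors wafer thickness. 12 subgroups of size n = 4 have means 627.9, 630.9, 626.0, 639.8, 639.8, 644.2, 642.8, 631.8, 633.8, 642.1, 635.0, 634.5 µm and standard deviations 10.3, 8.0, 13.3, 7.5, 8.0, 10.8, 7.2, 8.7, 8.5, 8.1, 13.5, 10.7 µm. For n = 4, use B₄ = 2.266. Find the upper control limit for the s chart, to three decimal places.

s̄ = (10.3 + 8.0 + 13.3 + 7.5 + 8.0 + 10.8 + 7.2 + 8.7 + 8.5 + 8.1 + 13.5 + 10.7) / 12 = 9.5500
UCL_s = B₄·s̄ = 2.266 × 9.5500 = 21.6403

21.640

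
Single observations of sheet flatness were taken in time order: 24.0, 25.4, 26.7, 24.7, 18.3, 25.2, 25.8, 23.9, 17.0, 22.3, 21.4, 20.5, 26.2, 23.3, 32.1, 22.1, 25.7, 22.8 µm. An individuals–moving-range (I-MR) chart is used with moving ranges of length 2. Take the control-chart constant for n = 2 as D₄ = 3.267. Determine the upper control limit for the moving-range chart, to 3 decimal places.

13.145

Moving ranges: 1.4, 1.3, 2.0, 6.4, 6.9, 0.6, 1.9, 6.9, 5.3, 0.9, 0.9, 5.7, 2.9, 8.8, 10.0, 3.6, 2.9; M̄R̄ = 68.4000 / 17 = 4.0235
UCL_MR = D₄·M̄R̄ = 3.267 × 4.0235 = 13.1449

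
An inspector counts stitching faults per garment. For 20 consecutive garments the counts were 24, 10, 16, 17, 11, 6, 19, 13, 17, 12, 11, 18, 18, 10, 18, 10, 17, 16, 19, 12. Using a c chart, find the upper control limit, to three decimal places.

26.202

c̄ = (24 + 10 + 16 + 17 + 11 + 6 + 19 + 13 + 17 + 12 + 11 + 18 + 18 + 10 + 18 + 10 + 17 + 16 + 19 + 12) / 20 = 294 / 20 = 14.7000
UCL = c̄ + 3√c̄ = 14.7000 + 3 × √14.7000 = 14.7000 + 3 × 3.8341 = 26.2022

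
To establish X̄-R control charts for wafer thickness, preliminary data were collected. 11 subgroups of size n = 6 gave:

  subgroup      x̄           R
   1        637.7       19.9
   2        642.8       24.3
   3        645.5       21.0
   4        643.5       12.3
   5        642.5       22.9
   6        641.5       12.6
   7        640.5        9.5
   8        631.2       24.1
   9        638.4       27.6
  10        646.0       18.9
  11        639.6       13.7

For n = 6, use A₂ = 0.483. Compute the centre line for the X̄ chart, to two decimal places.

X̄̄ = (637.7 + 642.8 + 645.5 + 643.5 + 642.5 + 641.5 + 640.5 + 631.2 + 638.4 + 646.0 + 639.6) / 11 = 7049.2000 / 11 = 640.8364
CL = X̄̄ = 640.8364

640.84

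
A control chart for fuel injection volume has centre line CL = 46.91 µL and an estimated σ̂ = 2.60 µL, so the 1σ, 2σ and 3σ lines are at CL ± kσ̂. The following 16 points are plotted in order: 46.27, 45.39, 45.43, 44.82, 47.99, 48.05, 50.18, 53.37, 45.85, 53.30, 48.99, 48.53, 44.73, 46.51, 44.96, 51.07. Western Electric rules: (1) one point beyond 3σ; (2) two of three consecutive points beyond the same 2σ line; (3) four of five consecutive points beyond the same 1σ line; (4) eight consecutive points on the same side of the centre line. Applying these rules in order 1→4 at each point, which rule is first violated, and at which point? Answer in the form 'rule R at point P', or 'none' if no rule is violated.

rule 2 at point 10

Zone of each point (C = within 1σ̂, B = 1σ̂–2σ̂, A = 2σ̂–3σ̂, * = beyond 3σ̂; sign = side of CL): 1:-C, 2:-C, 3:-C, 4:-C, 5:+C, 6:+C, 7:+B, 8:+A, 9:-C, 10:+A, 11:+C, 12:+C, 13:-C, 14:-C, 15:-C, 16:+B
Rule 2 (two of three consecutive points beyond the same 2σ limit) is satisfied at point 10.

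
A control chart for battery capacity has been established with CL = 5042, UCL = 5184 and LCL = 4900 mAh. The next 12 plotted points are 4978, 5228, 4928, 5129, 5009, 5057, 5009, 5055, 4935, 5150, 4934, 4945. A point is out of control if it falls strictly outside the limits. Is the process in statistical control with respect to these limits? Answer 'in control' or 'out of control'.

out of control

Compare each point to [4900, 5184]: sample 2 = 5228 > UCL.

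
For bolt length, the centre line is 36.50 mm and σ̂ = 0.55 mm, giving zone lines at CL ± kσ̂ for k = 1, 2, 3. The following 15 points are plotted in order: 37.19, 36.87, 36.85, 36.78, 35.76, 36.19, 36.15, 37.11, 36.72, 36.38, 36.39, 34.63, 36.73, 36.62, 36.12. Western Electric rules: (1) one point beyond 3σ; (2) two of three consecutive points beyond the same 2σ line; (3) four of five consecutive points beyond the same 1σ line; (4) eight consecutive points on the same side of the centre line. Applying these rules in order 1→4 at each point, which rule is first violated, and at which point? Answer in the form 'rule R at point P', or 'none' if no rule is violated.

rule 1 at point 12

Zone of each point (C = within 1σ̂, B = 1σ̂–2σ̂, A = 2σ̂–3σ̂, * = beyond 3σ̂; sign = side of CL): 1:+B, 2:+C, 3:+C, 4:+C, 5:-B, 6:-C, 7:-C, 8:+B, 9:+C, 10:-C, 11:-C, 12:-*, 13:+C, 14:+C, 15:-C
Rule 1 (one point beyond the 3σ limits) is satisfied at point 12.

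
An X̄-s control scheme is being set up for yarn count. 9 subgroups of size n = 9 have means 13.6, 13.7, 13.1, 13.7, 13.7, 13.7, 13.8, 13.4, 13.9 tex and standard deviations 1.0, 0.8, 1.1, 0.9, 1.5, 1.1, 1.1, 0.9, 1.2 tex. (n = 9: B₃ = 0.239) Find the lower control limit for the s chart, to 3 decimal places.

s̄ = (1.0 + 0.8 + 1.1 + 0.9 + 1.5 + 1.1 + 1.1 + 0.9 + 1.2) / 9 = 1.0667
LCL_s = B₃·s̄ = 0.239 × 1.0667 = 0.2549

0.255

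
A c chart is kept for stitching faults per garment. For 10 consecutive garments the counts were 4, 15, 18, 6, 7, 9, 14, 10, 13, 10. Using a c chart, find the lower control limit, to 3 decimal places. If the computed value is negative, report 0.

c̄ = (4 + 15 + 18 + 6 + 7 + 9 + 14 + 10 + 13 + 10) / 10 = 106 / 10 = 10.6000
LCL = c̄ − 3√c̄ = 10.6000 − 3 × 3.2558 = 0.8327

0.833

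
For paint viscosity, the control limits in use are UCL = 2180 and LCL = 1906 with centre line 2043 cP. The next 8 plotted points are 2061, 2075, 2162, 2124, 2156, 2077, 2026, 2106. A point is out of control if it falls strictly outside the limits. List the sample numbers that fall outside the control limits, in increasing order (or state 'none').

All 8 points lie within [1906, 2180].

none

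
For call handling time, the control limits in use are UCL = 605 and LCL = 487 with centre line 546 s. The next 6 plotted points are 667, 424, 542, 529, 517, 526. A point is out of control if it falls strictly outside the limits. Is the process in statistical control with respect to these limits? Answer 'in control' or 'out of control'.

Compare each point to [487, 605]: sample 1 = 667 > UCL; sample 2 = 424 < LCL.

out of control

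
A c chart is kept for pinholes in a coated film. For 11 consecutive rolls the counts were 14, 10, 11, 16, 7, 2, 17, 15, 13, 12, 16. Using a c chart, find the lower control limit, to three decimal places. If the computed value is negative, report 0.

1.659

c̄ = (14 + 10 + 11 + 16 + 7 + 2 + 17 + 15 + 13 + 12 + 16) / 11 = 133 / 11 = 12.0909
LCL = c̄ − 3√c̄ = 12.0909 − 3 × 3.4772 = 1.6593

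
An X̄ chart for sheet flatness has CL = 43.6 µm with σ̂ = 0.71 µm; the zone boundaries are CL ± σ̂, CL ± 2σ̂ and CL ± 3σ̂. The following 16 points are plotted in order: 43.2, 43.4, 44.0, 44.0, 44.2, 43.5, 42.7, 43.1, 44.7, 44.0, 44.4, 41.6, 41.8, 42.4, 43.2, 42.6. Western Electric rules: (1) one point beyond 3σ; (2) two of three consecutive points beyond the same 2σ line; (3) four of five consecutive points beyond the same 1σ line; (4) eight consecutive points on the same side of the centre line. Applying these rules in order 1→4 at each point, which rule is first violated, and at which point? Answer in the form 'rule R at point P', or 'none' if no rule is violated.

Zone of each point (C = within 1σ̂, B = 1σ̂–2σ̂, A = 2σ̂–3σ̂, * = beyond 3σ̂; sign = side of CL): 1:-C, 2:-C, 3:+C, 4:+C, 5:+C, 6:-C, 7:-B, 8:-C, 9:+B, 10:+C, 11:+B, 12:-A, 13:-A, 14:-B, 15:-C, 16:-B
Rule 2 (two of three consecutive points beyond the same 2σ limit) is satisfied at point 13.

rule 2 at point 13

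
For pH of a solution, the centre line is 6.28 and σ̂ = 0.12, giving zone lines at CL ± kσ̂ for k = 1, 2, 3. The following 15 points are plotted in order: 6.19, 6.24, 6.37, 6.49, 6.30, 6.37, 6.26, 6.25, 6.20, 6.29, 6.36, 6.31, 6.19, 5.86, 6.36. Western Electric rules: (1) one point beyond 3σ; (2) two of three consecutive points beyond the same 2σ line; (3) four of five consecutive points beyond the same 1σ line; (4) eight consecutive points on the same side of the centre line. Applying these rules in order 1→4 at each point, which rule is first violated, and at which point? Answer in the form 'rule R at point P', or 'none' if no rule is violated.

rule 1 at point 14

Zone of each point (C = within 1σ̂, B = 1σ̂–2σ̂, A = 2σ̂–3σ̂, * = beyond 3σ̂; sign = side of CL): 1:-C, 2:-C, 3:+C, 4:+B, 5:+C, 6:+C, 7:-C, 8:-C, 9:-C, 10:+C, 11:+C, 12:+C, 13:-C, 14:-*, 15:+C
Rule 1 (one point beyond the 3σ limits) is satisfied at point 14.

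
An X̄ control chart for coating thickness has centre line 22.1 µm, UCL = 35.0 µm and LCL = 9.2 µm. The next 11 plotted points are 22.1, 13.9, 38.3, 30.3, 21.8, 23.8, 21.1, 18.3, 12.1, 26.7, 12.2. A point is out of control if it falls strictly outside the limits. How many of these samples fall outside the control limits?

1

Compare each point to [9.2, 35.0]: sample 3 = 38.3 > UCL.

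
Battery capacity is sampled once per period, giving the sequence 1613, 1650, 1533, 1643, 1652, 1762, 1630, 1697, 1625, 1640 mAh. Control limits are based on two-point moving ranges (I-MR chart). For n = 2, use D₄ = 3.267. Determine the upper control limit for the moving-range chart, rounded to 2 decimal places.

Moving ranges: 37, 117, 110, 9, 110, 132, 67, 72, 15; M̄R̄ = 669.0000 / 9 = 74.3333
UCL_MR = D₄·M̄R̄ = 3.267 × 74.3333 = 242.8470

242.85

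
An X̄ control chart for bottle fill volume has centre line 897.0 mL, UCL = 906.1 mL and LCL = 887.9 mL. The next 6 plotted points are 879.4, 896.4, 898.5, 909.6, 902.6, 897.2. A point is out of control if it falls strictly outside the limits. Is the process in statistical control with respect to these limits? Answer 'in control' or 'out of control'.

Compare each point to [887.9, 906.1]: sample 1 = 879.4 < LCL; sample 4 = 909.6 > UCL.

out of control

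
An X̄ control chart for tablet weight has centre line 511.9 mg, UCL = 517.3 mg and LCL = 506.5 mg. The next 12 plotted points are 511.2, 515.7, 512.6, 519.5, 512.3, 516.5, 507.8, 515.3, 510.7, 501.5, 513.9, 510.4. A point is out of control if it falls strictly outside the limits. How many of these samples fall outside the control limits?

Compare each point to [506.5, 517.3]: sample 4 = 519.5 > UCL; sample 10 = 501.5 < LCL.

2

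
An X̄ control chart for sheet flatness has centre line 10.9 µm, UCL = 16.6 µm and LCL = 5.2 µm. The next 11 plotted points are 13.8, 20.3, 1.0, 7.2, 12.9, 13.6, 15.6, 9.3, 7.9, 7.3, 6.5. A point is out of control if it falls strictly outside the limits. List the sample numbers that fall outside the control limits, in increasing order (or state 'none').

2, 3

Compare each point to [5.2, 16.6]: sample 2 = 20.3 > UCL; sample 3 = 1.0 < LCL.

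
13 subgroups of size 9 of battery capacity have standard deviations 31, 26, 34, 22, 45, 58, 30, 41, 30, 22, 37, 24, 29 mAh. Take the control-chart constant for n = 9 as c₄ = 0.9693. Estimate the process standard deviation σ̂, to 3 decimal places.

s̄ = (31 + 26 + 34 + 22 + 45 + 58 + 30 + 41 + 30 + 22 + 37 + 24 + 29) / 13 = 33.0000
σ̂ = s̄ / c₄ = 33.0000 / 0.9693 = 34.0452

34.045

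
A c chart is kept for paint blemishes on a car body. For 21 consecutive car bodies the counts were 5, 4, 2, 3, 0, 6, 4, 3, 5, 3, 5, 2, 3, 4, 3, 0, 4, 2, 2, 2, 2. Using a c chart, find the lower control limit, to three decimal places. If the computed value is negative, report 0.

0.000

c̄ = (5 + 4 + 2 + 3 + 0 + 6 + 4 + 3 + 5 + 3 + 5 + 2 + 3 + 4 + 3 + 0 + 4 + 2 + 2 + 2 + 2) / 21 = 64 / 21 = 3.0476
LCL = c̄ − 3√c̄ = 3.0476 − 3 × 1.7457 = -2.1896 → 0 (cannot be negative)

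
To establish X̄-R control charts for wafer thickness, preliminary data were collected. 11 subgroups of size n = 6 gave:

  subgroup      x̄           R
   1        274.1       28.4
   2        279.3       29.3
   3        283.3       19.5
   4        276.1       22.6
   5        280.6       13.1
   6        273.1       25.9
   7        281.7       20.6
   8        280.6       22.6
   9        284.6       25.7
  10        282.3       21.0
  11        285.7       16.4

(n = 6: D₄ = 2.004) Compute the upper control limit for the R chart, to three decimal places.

R̄ = (28.4 + 29.3 + 19.5 + 22.6 + 13.1 + 25.9 + 20.6 + 22.6 + 25.7 + 21.0 + 16.4) / 11 = 245.1000 / 11 = 22.2818
UCL_R = D₄·R̄ = 2.004 × 22.2818 = 44.6528

44.653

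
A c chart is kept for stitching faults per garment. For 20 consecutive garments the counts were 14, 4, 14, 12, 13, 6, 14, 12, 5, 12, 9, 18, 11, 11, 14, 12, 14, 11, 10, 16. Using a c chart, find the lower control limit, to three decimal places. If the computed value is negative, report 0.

c̄ = (14 + 4 + 14 + 12 + 13 + 6 + 14 + 12 + 5 + 12 + 9 + 18 + 11 + 11 + 14 + 12 + 14 + 11 + 10 + 16) / 20 = 232 / 20 = 11.6000
LCL = c̄ − 3√c̄ = 11.6000 − 3 × 3.4059 = 1.3824

1.382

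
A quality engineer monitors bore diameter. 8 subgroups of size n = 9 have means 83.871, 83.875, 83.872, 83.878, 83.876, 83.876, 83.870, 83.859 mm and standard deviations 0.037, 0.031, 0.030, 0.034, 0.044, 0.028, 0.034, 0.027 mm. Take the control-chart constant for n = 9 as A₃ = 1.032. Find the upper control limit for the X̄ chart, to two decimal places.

83.91

X̄̄ = (83.871 + 83.875 + 83.872 + 83.878 + 83.876 + 83.876 + 83.870 + 83.859) / 8 = 83.8721
s̄ = (0.037 + 0.031 + 0.030 + 0.034 + 0.044 + 0.028 + 0.034 + 0.027) / 8 = 0.0331
UCL = X̄̄ + A₃·s̄ = 83.8721 + 1.032 × 0.0331 = 83.9063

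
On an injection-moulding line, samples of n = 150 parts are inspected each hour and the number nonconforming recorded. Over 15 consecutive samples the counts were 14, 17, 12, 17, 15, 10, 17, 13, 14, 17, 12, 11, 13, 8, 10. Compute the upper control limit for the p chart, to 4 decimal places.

0.1586

p̄ = Σdᵢ / (k·n) = 200 / (15 × 150) = 0.08889
UCL = p̄ + 3·√(p̄(1−p̄)/n) = 0.08889 + 3 × √(0.08889×0.91111/150) = 0.08889 + 3 × 0.02324 = 0.15860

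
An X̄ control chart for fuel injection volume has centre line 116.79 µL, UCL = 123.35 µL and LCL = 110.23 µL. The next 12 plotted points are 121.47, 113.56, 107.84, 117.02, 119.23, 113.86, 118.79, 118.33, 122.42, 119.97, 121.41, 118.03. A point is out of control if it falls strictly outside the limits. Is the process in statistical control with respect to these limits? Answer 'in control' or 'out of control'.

Compare each point to [110.23, 123.35]: sample 3 = 107.84 < LCL.

out of control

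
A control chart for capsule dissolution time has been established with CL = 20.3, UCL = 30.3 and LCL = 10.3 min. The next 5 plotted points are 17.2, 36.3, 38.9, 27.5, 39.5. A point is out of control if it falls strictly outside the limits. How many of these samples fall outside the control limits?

Compare each point to [10.3, 30.3]: sample 2 = 36.3 > UCL; sample 3 = 38.9 > UCL; sample 5 = 39.5 > UCL.

3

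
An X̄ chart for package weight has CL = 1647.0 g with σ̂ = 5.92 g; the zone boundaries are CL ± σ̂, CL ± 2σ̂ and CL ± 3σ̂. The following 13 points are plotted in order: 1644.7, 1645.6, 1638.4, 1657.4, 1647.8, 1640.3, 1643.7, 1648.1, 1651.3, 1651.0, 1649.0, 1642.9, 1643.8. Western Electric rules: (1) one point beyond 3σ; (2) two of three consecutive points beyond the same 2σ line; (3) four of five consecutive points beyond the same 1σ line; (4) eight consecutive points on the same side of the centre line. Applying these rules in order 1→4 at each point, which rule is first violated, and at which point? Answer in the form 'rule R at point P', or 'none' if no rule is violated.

none

Zone of each point (C = within 1σ̂, B = 1σ̂–2σ̂, A = 2σ̂–3σ̂, * = beyond 3σ̂; sign = side of CL): 1:-C, 2:-C, 3:-B, 4:+B, 5:+C, 6:-B, 7:-C, 8:+C, 9:+C, 10:+C, 11:+C, 12:-C, 13:-C
No rule fires across all 13 points.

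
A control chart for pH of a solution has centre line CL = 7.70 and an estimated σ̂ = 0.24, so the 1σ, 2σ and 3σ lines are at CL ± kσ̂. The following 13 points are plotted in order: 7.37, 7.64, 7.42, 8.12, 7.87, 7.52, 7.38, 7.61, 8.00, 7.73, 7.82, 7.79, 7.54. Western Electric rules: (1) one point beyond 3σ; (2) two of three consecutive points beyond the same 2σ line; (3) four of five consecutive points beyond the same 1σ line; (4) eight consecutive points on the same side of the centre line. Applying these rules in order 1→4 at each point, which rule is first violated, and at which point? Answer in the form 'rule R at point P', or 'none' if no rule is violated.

none

Zone of each point (C = within 1σ̂, B = 1σ̂–2σ̂, A = 2σ̂–3σ̂, * = beyond 3σ̂; sign = side of CL): 1:-B, 2:-C, 3:-B, 4:+B, 5:+C, 6:-C, 7:-B, 8:-C, 9:+B, 10:+C, 11:+C, 12:+C, 13:-C
No rule fires across all 13 points.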